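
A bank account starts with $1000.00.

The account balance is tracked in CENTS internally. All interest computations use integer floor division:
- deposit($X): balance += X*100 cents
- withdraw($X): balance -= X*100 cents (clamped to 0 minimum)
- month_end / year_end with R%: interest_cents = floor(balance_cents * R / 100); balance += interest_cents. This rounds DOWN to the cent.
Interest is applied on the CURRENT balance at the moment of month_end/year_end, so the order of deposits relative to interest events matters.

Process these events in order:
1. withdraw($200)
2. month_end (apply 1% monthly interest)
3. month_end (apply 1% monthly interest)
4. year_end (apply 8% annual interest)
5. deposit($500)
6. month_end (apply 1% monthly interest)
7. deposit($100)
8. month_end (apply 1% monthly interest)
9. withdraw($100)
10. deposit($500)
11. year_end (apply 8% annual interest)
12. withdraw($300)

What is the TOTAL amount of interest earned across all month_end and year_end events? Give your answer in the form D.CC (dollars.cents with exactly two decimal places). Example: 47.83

Answer: 262.92

Derivation:
After 1 (withdraw($200)): balance=$800.00 total_interest=$0.00
After 2 (month_end (apply 1% monthly interest)): balance=$808.00 total_interest=$8.00
After 3 (month_end (apply 1% monthly interest)): balance=$816.08 total_interest=$16.08
After 4 (year_end (apply 8% annual interest)): balance=$881.36 total_interest=$81.36
After 5 (deposit($500)): balance=$1381.36 total_interest=$81.36
After 6 (month_end (apply 1% monthly interest)): balance=$1395.17 total_interest=$95.17
After 7 (deposit($100)): balance=$1495.17 total_interest=$95.17
After 8 (month_end (apply 1% monthly interest)): balance=$1510.12 total_interest=$110.12
After 9 (withdraw($100)): balance=$1410.12 total_interest=$110.12
After 10 (deposit($500)): balance=$1910.12 total_interest=$110.12
After 11 (year_end (apply 8% annual interest)): balance=$2062.92 total_interest=$262.92
After 12 (withdraw($300)): balance=$1762.92 total_interest=$262.92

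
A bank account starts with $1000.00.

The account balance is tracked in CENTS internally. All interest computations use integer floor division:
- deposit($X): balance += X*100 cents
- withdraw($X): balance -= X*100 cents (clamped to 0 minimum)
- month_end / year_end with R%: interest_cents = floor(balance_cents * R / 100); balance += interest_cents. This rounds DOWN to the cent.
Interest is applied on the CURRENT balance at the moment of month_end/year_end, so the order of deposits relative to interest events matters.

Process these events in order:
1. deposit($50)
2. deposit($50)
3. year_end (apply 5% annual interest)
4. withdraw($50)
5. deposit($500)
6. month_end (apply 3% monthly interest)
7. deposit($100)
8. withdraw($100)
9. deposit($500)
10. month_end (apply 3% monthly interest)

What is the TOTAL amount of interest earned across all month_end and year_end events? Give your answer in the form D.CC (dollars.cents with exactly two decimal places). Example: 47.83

After 1 (deposit($50)): balance=$1050.00 total_interest=$0.00
After 2 (deposit($50)): balance=$1100.00 total_interest=$0.00
After 3 (year_end (apply 5% annual interest)): balance=$1155.00 total_interest=$55.00
After 4 (withdraw($50)): balance=$1105.00 total_interest=$55.00
After 5 (deposit($500)): balance=$1605.00 total_interest=$55.00
After 6 (month_end (apply 3% monthly interest)): balance=$1653.15 total_interest=$103.15
After 7 (deposit($100)): balance=$1753.15 total_interest=$103.15
After 8 (withdraw($100)): balance=$1653.15 total_interest=$103.15
After 9 (deposit($500)): balance=$2153.15 total_interest=$103.15
After 10 (month_end (apply 3% monthly interest)): balance=$2217.74 total_interest=$167.74

Answer: 167.74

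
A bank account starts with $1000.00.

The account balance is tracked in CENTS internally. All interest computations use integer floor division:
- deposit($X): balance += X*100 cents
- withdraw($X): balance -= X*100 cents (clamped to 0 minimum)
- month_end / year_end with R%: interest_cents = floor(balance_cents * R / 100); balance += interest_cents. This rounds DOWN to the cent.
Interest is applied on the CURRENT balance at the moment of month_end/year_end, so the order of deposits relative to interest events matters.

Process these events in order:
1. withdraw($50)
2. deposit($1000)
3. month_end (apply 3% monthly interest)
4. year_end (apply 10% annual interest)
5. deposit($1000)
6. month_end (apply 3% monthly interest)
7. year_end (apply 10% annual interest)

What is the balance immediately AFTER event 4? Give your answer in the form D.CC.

Answer: 2209.35

Derivation:
After 1 (withdraw($50)): balance=$950.00 total_interest=$0.00
After 2 (deposit($1000)): balance=$1950.00 total_interest=$0.00
After 3 (month_end (apply 3% monthly interest)): balance=$2008.50 total_interest=$58.50
After 4 (year_end (apply 10% annual interest)): balance=$2209.35 total_interest=$259.35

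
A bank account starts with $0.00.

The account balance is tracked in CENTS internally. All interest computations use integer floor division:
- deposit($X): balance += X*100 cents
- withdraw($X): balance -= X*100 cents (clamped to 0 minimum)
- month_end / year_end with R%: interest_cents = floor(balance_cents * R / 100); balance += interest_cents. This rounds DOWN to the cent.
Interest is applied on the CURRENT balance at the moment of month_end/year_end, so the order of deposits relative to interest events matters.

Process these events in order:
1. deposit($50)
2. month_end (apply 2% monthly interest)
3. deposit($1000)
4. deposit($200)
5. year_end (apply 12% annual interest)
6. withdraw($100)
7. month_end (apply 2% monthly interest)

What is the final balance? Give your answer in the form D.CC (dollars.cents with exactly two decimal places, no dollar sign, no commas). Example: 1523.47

After 1 (deposit($50)): balance=$50.00 total_interest=$0.00
After 2 (month_end (apply 2% monthly interest)): balance=$51.00 total_interest=$1.00
After 3 (deposit($1000)): balance=$1051.00 total_interest=$1.00
After 4 (deposit($200)): balance=$1251.00 total_interest=$1.00
After 5 (year_end (apply 12% annual interest)): balance=$1401.12 total_interest=$151.12
After 6 (withdraw($100)): balance=$1301.12 total_interest=$151.12
After 7 (month_end (apply 2% monthly interest)): balance=$1327.14 total_interest=$177.14

Answer: 1327.14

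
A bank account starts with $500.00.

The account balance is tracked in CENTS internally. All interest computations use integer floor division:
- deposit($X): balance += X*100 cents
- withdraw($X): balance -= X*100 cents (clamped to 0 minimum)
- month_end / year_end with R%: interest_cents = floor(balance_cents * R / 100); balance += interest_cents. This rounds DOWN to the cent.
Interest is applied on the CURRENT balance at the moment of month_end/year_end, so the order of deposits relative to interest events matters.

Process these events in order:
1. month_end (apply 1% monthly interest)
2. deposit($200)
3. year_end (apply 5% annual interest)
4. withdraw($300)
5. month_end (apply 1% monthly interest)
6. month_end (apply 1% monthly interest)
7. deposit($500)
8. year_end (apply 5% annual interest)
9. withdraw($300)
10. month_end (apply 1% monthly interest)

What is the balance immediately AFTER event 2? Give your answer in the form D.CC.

After 1 (month_end (apply 1% monthly interest)): balance=$505.00 total_interest=$5.00
After 2 (deposit($200)): balance=$705.00 total_interest=$5.00

Answer: 705.00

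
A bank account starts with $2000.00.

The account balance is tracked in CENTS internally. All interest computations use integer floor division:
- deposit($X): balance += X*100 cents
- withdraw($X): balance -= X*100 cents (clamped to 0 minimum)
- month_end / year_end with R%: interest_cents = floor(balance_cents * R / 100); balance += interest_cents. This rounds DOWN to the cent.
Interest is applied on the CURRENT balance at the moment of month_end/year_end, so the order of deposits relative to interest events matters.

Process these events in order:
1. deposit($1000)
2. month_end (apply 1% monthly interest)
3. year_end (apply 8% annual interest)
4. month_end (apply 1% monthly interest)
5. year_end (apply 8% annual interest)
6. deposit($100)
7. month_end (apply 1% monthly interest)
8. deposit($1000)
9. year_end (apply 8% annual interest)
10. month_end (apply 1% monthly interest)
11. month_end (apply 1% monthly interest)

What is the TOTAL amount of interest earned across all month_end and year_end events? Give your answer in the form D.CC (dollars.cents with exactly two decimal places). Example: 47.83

Answer: 1084.85

Derivation:
After 1 (deposit($1000)): balance=$3000.00 total_interest=$0.00
After 2 (month_end (apply 1% monthly interest)): balance=$3030.00 total_interest=$30.00
After 3 (year_end (apply 8% annual interest)): balance=$3272.40 total_interest=$272.40
After 4 (month_end (apply 1% monthly interest)): balance=$3305.12 total_interest=$305.12
After 5 (year_end (apply 8% annual interest)): balance=$3569.52 total_interest=$569.52
After 6 (deposit($100)): balance=$3669.52 total_interest=$569.52
After 7 (month_end (apply 1% monthly interest)): balance=$3706.21 total_interest=$606.21
After 8 (deposit($1000)): balance=$4706.21 total_interest=$606.21
After 9 (year_end (apply 8% annual interest)): balance=$5082.70 total_interest=$982.70
After 10 (month_end (apply 1% monthly interest)): balance=$5133.52 total_interest=$1033.52
After 11 (month_end (apply 1% monthly interest)): balance=$5184.85 total_interest=$1084.85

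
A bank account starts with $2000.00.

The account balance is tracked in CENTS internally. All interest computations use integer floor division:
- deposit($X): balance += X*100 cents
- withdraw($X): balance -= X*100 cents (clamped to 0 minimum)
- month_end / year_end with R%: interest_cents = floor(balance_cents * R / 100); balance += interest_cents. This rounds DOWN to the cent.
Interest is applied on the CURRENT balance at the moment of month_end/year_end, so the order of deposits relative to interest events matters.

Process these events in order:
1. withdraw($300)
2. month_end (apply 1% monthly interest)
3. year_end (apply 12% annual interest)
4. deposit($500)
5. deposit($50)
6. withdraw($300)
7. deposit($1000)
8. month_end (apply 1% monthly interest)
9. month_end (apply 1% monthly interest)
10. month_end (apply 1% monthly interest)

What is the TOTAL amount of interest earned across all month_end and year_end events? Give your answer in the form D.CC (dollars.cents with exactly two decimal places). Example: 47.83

Answer: 319.17

Derivation:
After 1 (withdraw($300)): balance=$1700.00 total_interest=$0.00
After 2 (month_end (apply 1% monthly interest)): balance=$1717.00 total_interest=$17.00
After 3 (year_end (apply 12% annual interest)): balance=$1923.04 total_interest=$223.04
After 4 (deposit($500)): balance=$2423.04 total_interest=$223.04
After 5 (deposit($50)): balance=$2473.04 total_interest=$223.04
After 6 (withdraw($300)): balance=$2173.04 total_interest=$223.04
After 7 (deposit($1000)): balance=$3173.04 total_interest=$223.04
After 8 (month_end (apply 1% monthly interest)): balance=$3204.77 total_interest=$254.77
After 9 (month_end (apply 1% monthly interest)): balance=$3236.81 total_interest=$286.81
After 10 (month_end (apply 1% monthly interest)): balance=$3269.17 total_interest=$319.17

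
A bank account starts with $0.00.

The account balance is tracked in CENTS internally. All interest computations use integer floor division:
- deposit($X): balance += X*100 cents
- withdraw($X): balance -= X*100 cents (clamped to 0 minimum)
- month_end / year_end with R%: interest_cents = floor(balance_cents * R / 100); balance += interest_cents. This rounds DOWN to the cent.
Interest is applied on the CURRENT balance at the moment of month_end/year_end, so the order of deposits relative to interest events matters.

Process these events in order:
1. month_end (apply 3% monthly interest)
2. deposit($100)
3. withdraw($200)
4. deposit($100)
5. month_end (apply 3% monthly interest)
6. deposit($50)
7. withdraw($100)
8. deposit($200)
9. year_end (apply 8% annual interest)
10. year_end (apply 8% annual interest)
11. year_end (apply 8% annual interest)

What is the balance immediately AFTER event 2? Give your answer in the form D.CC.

After 1 (month_end (apply 3% monthly interest)): balance=$0.00 total_interest=$0.00
After 2 (deposit($100)): balance=$100.00 total_interest=$0.00

Answer: 100.00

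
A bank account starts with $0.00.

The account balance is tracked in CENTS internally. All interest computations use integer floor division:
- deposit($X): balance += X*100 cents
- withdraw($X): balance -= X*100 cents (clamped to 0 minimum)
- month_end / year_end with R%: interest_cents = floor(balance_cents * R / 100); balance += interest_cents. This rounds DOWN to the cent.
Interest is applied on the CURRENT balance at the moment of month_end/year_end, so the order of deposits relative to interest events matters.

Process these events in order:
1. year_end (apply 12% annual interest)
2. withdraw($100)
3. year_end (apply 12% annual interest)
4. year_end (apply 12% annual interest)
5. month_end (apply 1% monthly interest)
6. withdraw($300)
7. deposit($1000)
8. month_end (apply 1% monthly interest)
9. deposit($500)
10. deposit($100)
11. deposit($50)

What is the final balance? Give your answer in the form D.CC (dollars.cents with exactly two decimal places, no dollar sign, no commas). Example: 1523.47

Answer: 1660.00

Derivation:
After 1 (year_end (apply 12% annual interest)): balance=$0.00 total_interest=$0.00
After 2 (withdraw($100)): balance=$0.00 total_interest=$0.00
After 3 (year_end (apply 12% annual interest)): balance=$0.00 total_interest=$0.00
After 4 (year_end (apply 12% annual interest)): balance=$0.00 total_interest=$0.00
After 5 (month_end (apply 1% monthly interest)): balance=$0.00 total_interest=$0.00
After 6 (withdraw($300)): balance=$0.00 total_interest=$0.00
After 7 (deposit($1000)): balance=$1000.00 total_interest=$0.00
After 8 (month_end (apply 1% monthly interest)): balance=$1010.00 total_interest=$10.00
After 9 (deposit($500)): balance=$1510.00 total_interest=$10.00
After 10 (deposit($100)): balance=$1610.00 total_interest=$10.00
After 11 (deposit($50)): balance=$1660.00 total_interest=$10.00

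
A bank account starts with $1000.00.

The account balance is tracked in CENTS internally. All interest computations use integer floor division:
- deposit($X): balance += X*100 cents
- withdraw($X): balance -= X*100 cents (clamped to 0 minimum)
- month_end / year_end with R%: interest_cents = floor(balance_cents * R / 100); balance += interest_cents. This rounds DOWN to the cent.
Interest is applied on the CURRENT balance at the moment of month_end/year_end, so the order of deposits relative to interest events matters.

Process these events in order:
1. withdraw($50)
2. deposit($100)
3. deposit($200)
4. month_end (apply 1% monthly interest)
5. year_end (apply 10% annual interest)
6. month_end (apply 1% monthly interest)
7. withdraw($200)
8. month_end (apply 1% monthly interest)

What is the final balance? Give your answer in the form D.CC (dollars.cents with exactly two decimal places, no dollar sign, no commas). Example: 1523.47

After 1 (withdraw($50)): balance=$950.00 total_interest=$0.00
After 2 (deposit($100)): balance=$1050.00 total_interest=$0.00
After 3 (deposit($200)): balance=$1250.00 total_interest=$0.00
After 4 (month_end (apply 1% monthly interest)): balance=$1262.50 total_interest=$12.50
After 5 (year_end (apply 10% annual interest)): balance=$1388.75 total_interest=$138.75
After 6 (month_end (apply 1% monthly interest)): balance=$1402.63 total_interest=$152.63
After 7 (withdraw($200)): balance=$1202.63 total_interest=$152.63
After 8 (month_end (apply 1% monthly interest)): balance=$1214.65 total_interest=$164.65

Answer: 1214.65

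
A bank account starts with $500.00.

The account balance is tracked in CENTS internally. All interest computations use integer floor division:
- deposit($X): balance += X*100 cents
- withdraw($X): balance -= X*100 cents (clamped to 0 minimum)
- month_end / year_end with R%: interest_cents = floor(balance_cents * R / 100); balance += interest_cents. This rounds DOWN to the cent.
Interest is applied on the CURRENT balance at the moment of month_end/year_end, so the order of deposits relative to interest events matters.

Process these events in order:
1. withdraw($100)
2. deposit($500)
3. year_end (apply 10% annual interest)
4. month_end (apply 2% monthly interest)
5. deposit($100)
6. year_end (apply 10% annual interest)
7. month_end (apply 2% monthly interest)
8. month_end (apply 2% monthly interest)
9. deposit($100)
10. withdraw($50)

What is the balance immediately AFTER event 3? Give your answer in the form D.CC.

Answer: 990.00

Derivation:
After 1 (withdraw($100)): balance=$400.00 total_interest=$0.00
After 2 (deposit($500)): balance=$900.00 total_interest=$0.00
After 3 (year_end (apply 10% annual interest)): balance=$990.00 total_interest=$90.00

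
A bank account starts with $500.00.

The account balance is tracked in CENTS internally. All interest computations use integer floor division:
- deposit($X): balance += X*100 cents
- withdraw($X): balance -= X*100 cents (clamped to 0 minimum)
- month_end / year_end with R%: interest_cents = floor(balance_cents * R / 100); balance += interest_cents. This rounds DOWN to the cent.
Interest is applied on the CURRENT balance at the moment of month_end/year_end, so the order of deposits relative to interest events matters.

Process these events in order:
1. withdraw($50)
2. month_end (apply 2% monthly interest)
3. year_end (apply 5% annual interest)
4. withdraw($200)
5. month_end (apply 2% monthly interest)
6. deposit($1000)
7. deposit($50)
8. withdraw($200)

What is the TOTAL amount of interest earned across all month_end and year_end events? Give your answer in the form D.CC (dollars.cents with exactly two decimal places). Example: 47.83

After 1 (withdraw($50)): balance=$450.00 total_interest=$0.00
After 2 (month_end (apply 2% monthly interest)): balance=$459.00 total_interest=$9.00
After 3 (year_end (apply 5% annual interest)): balance=$481.95 total_interest=$31.95
After 4 (withdraw($200)): balance=$281.95 total_interest=$31.95
After 5 (month_end (apply 2% monthly interest)): balance=$287.58 total_interest=$37.58
After 6 (deposit($1000)): balance=$1287.58 total_interest=$37.58
After 7 (deposit($50)): balance=$1337.58 total_interest=$37.58
After 8 (withdraw($200)): balance=$1137.58 total_interest=$37.58

Answer: 37.58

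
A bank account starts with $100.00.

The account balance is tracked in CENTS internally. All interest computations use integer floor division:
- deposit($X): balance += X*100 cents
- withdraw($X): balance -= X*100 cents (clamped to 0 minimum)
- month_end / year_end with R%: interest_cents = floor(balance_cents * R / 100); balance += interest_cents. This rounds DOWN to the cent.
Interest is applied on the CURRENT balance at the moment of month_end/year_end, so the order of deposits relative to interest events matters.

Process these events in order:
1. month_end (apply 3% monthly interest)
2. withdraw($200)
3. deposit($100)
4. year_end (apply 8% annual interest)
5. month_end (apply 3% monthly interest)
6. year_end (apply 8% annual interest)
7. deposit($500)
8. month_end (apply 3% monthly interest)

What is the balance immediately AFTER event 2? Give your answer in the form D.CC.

After 1 (month_end (apply 3% monthly interest)): balance=$103.00 total_interest=$3.00
After 2 (withdraw($200)): balance=$0.00 total_interest=$3.00

Answer: 0.00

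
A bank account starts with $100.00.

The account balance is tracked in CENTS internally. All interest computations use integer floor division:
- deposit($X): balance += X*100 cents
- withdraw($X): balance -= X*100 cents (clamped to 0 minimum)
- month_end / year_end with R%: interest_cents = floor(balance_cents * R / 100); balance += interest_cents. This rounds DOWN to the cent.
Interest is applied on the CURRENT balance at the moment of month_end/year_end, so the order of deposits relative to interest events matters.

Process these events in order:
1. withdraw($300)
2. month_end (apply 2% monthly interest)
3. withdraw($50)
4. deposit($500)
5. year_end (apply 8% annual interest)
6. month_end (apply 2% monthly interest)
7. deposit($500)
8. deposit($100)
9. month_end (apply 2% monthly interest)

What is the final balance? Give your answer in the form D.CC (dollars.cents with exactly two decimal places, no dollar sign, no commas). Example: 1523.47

Answer: 1173.81

Derivation:
After 1 (withdraw($300)): balance=$0.00 total_interest=$0.00
After 2 (month_end (apply 2% monthly interest)): balance=$0.00 total_interest=$0.00
After 3 (withdraw($50)): balance=$0.00 total_interest=$0.00
After 4 (deposit($500)): balance=$500.00 total_interest=$0.00
After 5 (year_end (apply 8% annual interest)): balance=$540.00 total_interest=$40.00
After 6 (month_end (apply 2% monthly interest)): balance=$550.80 total_interest=$50.80
After 7 (deposit($500)): balance=$1050.80 total_interest=$50.80
After 8 (deposit($100)): balance=$1150.80 total_interest=$50.80
After 9 (month_end (apply 2% monthly interest)): balance=$1173.81 total_interest=$73.81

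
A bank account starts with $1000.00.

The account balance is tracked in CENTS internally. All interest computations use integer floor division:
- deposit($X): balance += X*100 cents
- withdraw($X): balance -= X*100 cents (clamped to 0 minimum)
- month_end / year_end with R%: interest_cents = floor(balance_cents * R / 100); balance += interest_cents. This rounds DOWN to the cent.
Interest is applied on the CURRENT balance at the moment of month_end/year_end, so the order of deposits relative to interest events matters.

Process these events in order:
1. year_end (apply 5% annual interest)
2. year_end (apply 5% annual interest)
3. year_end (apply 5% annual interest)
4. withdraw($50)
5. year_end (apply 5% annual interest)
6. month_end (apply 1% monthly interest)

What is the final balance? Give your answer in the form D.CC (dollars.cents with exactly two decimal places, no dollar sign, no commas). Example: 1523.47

Answer: 1174.63

Derivation:
After 1 (year_end (apply 5% annual interest)): balance=$1050.00 total_interest=$50.00
After 2 (year_end (apply 5% annual interest)): balance=$1102.50 total_interest=$102.50
After 3 (year_end (apply 5% annual interest)): balance=$1157.62 total_interest=$157.62
After 4 (withdraw($50)): balance=$1107.62 total_interest=$157.62
After 5 (year_end (apply 5% annual interest)): balance=$1163.00 total_interest=$213.00
After 6 (month_end (apply 1% monthly interest)): balance=$1174.63 total_interest=$224.63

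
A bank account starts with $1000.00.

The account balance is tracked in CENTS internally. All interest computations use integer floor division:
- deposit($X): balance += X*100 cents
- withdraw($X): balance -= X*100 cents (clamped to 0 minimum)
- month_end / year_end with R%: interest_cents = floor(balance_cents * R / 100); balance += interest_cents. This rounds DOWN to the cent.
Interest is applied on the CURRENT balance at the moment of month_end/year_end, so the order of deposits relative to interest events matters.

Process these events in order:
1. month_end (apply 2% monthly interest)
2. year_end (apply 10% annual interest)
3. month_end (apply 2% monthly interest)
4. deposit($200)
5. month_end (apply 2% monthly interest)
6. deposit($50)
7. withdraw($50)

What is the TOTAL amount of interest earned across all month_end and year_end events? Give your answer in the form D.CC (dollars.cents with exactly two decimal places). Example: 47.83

After 1 (month_end (apply 2% monthly interest)): balance=$1020.00 total_interest=$20.00
After 2 (year_end (apply 10% annual interest)): balance=$1122.00 total_interest=$122.00
After 3 (month_end (apply 2% monthly interest)): balance=$1144.44 total_interest=$144.44
After 4 (deposit($200)): balance=$1344.44 total_interest=$144.44
After 5 (month_end (apply 2% monthly interest)): balance=$1371.32 total_interest=$171.32
After 6 (deposit($50)): balance=$1421.32 total_interest=$171.32
After 7 (withdraw($50)): balance=$1371.32 total_interest=$171.32

Answer: 171.32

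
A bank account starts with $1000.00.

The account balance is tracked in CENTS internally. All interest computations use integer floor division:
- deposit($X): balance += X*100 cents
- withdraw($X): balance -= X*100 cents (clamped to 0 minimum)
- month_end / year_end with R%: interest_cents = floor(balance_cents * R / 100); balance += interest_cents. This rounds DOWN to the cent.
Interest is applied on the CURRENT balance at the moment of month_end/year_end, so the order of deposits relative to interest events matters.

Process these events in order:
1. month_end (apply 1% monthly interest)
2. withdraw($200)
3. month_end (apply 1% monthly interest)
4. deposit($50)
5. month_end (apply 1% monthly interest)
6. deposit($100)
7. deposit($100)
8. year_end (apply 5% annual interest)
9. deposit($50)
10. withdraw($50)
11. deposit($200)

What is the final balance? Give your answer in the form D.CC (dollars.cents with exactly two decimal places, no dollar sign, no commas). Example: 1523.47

Answer: 1330.61

Derivation:
After 1 (month_end (apply 1% monthly interest)): balance=$1010.00 total_interest=$10.00
After 2 (withdraw($200)): balance=$810.00 total_interest=$10.00
After 3 (month_end (apply 1% monthly interest)): balance=$818.10 total_interest=$18.10
After 4 (deposit($50)): balance=$868.10 total_interest=$18.10
After 5 (month_end (apply 1% monthly interest)): balance=$876.78 total_interest=$26.78
After 6 (deposit($100)): balance=$976.78 total_interest=$26.78
After 7 (deposit($100)): balance=$1076.78 total_interest=$26.78
After 8 (year_end (apply 5% annual interest)): balance=$1130.61 total_interest=$80.61
After 9 (deposit($50)): balance=$1180.61 total_interest=$80.61
After 10 (withdraw($50)): balance=$1130.61 total_interest=$80.61
After 11 (deposit($200)): balance=$1330.61 total_interest=$80.61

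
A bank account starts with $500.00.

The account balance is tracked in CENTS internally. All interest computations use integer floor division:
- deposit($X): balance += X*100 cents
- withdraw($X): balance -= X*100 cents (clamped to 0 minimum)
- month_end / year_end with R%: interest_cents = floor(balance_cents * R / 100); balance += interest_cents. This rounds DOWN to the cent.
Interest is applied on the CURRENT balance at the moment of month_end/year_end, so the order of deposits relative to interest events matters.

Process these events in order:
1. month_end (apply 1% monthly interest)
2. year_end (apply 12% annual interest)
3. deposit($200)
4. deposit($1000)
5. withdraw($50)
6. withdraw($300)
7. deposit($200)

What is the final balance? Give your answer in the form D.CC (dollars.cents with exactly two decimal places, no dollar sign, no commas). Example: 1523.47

Answer: 1615.60

Derivation:
After 1 (month_end (apply 1% monthly interest)): balance=$505.00 total_interest=$5.00
After 2 (year_end (apply 12% annual interest)): balance=$565.60 total_interest=$65.60
After 3 (deposit($200)): balance=$765.60 total_interest=$65.60
After 4 (deposit($1000)): balance=$1765.60 total_interest=$65.60
After 5 (withdraw($50)): balance=$1715.60 total_interest=$65.60
After 6 (withdraw($300)): balance=$1415.60 total_interest=$65.60
After 7 (deposit($200)): balance=$1615.60 total_interest=$65.60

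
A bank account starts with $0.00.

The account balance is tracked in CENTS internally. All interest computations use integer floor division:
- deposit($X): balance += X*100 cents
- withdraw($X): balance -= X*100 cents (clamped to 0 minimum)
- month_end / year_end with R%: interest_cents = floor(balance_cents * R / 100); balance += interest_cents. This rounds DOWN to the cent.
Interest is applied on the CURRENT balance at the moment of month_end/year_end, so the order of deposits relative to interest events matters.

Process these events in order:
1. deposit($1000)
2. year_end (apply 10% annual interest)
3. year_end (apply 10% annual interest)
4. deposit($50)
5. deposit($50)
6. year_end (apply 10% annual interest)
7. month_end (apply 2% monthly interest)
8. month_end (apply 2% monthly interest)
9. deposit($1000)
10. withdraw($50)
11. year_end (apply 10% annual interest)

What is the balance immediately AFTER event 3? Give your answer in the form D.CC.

Answer: 1210.00

Derivation:
After 1 (deposit($1000)): balance=$1000.00 total_interest=$0.00
After 2 (year_end (apply 10% annual interest)): balance=$1100.00 total_interest=$100.00
After 3 (year_end (apply 10% annual interest)): balance=$1210.00 total_interest=$210.00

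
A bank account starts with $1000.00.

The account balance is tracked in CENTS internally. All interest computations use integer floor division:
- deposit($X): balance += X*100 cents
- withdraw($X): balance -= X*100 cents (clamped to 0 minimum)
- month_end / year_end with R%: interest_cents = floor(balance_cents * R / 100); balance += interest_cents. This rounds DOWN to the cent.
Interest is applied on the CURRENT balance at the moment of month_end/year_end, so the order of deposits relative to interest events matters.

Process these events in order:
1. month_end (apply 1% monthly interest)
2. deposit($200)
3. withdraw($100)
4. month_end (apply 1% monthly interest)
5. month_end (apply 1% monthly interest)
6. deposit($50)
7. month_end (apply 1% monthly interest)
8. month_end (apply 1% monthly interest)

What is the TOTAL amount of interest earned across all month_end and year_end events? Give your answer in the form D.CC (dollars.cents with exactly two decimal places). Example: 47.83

Answer: 56.07

Derivation:
After 1 (month_end (apply 1% monthly interest)): balance=$1010.00 total_interest=$10.00
After 2 (deposit($200)): balance=$1210.00 total_interest=$10.00
After 3 (withdraw($100)): balance=$1110.00 total_interest=$10.00
After 4 (month_end (apply 1% monthly interest)): balance=$1121.10 total_interest=$21.10
After 5 (month_end (apply 1% monthly interest)): balance=$1132.31 total_interest=$32.31
After 6 (deposit($50)): balance=$1182.31 total_interest=$32.31
After 7 (month_end (apply 1% monthly interest)): balance=$1194.13 total_interest=$44.13
After 8 (month_end (apply 1% monthly interest)): balance=$1206.07 total_interest=$56.07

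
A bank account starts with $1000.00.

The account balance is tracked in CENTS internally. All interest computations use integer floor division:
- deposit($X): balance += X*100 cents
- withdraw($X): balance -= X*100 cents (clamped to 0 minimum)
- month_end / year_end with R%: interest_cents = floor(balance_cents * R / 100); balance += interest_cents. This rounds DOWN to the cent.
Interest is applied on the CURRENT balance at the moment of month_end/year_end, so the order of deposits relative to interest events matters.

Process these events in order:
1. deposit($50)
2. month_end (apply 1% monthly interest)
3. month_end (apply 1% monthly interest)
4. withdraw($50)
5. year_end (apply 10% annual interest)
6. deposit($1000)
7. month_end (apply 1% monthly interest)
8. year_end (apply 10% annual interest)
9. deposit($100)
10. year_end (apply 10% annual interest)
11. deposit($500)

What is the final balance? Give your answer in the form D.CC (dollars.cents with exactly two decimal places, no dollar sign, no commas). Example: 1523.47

After 1 (deposit($50)): balance=$1050.00 total_interest=$0.00
After 2 (month_end (apply 1% monthly interest)): balance=$1060.50 total_interest=$10.50
After 3 (month_end (apply 1% monthly interest)): balance=$1071.10 total_interest=$21.10
After 4 (withdraw($50)): balance=$1021.10 total_interest=$21.10
After 5 (year_end (apply 10% annual interest)): balance=$1123.21 total_interest=$123.21
After 6 (deposit($1000)): balance=$2123.21 total_interest=$123.21
After 7 (month_end (apply 1% monthly interest)): balance=$2144.44 total_interest=$144.44
After 8 (year_end (apply 10% annual interest)): balance=$2358.88 total_interest=$358.88
After 9 (deposit($100)): balance=$2458.88 total_interest=$358.88
After 10 (year_end (apply 10% annual interest)): balance=$2704.76 total_interest=$604.76
After 11 (deposit($500)): balance=$3204.76 total_interest=$604.76

Answer: 3204.76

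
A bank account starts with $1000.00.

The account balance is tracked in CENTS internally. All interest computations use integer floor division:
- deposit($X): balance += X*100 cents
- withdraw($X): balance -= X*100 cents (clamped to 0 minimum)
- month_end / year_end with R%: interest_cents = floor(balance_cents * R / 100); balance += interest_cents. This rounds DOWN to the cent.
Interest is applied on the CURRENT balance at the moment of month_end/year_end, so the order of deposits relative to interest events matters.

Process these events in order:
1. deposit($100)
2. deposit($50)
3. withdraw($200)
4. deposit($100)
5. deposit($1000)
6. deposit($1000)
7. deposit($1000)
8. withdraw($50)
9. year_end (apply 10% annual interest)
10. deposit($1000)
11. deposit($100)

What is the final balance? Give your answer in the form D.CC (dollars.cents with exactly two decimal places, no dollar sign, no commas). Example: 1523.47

After 1 (deposit($100)): balance=$1100.00 total_interest=$0.00
After 2 (deposit($50)): balance=$1150.00 total_interest=$0.00
After 3 (withdraw($200)): balance=$950.00 total_interest=$0.00
After 4 (deposit($100)): balance=$1050.00 total_interest=$0.00
After 5 (deposit($1000)): balance=$2050.00 total_interest=$0.00
After 6 (deposit($1000)): balance=$3050.00 total_interest=$0.00
After 7 (deposit($1000)): balance=$4050.00 total_interest=$0.00
After 8 (withdraw($50)): balance=$4000.00 total_interest=$0.00
After 9 (year_end (apply 10% annual interest)): balance=$4400.00 total_interest=$400.00
After 10 (deposit($1000)): balance=$5400.00 total_interest=$400.00
After 11 (deposit($100)): balance=$5500.00 total_interest=$400.00

Answer: 5500.00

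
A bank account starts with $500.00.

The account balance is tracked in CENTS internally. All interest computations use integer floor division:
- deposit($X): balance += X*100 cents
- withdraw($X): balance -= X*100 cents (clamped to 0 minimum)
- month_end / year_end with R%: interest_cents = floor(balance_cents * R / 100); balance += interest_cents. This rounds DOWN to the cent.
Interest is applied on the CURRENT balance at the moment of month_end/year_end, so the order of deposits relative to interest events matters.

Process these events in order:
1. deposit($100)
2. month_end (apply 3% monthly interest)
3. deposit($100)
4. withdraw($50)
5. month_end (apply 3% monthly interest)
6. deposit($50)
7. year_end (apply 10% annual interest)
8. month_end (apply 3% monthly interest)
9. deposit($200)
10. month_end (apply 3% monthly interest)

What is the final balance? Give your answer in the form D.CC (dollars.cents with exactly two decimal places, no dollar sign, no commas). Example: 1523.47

Answer: 1067.27

Derivation:
After 1 (deposit($100)): balance=$600.00 total_interest=$0.00
After 2 (month_end (apply 3% monthly interest)): balance=$618.00 total_interest=$18.00
After 3 (deposit($100)): balance=$718.00 total_interest=$18.00
After 4 (withdraw($50)): balance=$668.00 total_interest=$18.00
After 5 (month_end (apply 3% monthly interest)): balance=$688.04 total_interest=$38.04
After 6 (deposit($50)): balance=$738.04 total_interest=$38.04
After 7 (year_end (apply 10% annual interest)): balance=$811.84 total_interest=$111.84
After 8 (month_end (apply 3% monthly interest)): balance=$836.19 total_interest=$136.19
After 9 (deposit($200)): balance=$1036.19 total_interest=$136.19
After 10 (month_end (apply 3% monthly interest)): balance=$1067.27 total_interest=$167.27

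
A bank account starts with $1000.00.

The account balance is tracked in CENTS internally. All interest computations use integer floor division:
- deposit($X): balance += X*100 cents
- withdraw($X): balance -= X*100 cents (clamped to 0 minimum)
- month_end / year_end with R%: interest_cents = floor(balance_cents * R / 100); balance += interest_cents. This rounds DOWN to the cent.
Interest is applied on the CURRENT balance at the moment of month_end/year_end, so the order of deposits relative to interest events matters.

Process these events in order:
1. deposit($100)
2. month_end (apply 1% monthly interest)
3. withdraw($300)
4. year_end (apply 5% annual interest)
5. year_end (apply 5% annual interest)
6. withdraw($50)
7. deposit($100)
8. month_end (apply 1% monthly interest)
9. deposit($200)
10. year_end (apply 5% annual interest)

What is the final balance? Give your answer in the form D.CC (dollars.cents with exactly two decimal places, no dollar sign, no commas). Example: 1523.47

After 1 (deposit($100)): balance=$1100.00 total_interest=$0.00
After 2 (month_end (apply 1% monthly interest)): balance=$1111.00 total_interest=$11.00
After 3 (withdraw($300)): balance=$811.00 total_interest=$11.00
After 4 (year_end (apply 5% annual interest)): balance=$851.55 total_interest=$51.55
After 5 (year_end (apply 5% annual interest)): balance=$894.12 total_interest=$94.12
After 6 (withdraw($50)): balance=$844.12 total_interest=$94.12
After 7 (deposit($100)): balance=$944.12 total_interest=$94.12
After 8 (month_end (apply 1% monthly interest)): balance=$953.56 total_interest=$103.56
After 9 (deposit($200)): balance=$1153.56 total_interest=$103.56
After 10 (year_end (apply 5% annual interest)): balance=$1211.23 total_interest=$161.23

Answer: 1211.23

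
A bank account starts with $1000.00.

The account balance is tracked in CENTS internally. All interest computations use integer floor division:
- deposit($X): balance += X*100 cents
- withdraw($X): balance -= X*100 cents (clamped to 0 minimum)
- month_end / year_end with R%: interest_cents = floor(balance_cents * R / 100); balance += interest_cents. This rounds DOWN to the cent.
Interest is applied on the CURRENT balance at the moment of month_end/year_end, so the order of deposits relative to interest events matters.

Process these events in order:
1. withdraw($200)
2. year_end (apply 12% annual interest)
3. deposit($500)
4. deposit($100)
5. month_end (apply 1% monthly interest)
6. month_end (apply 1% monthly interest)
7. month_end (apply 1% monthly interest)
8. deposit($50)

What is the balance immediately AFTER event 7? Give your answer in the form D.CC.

Answer: 1541.32

Derivation:
After 1 (withdraw($200)): balance=$800.00 total_interest=$0.00
After 2 (year_end (apply 12% annual interest)): balance=$896.00 total_interest=$96.00
After 3 (deposit($500)): balance=$1396.00 total_interest=$96.00
After 4 (deposit($100)): balance=$1496.00 total_interest=$96.00
After 5 (month_end (apply 1% monthly interest)): balance=$1510.96 total_interest=$110.96
After 6 (month_end (apply 1% monthly interest)): balance=$1526.06 total_interest=$126.06
After 7 (month_end (apply 1% monthly interest)): balance=$1541.32 total_interest=$141.32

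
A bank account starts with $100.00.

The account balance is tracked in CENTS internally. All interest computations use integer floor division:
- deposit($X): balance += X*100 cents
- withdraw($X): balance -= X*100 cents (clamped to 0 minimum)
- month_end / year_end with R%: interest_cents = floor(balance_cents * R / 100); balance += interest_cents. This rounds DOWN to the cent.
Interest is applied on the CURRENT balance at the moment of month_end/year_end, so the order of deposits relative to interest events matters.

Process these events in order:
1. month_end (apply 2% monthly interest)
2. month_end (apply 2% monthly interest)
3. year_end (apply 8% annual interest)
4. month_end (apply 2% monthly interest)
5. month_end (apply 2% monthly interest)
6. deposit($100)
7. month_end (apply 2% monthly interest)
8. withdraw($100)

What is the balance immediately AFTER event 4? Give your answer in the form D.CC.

After 1 (month_end (apply 2% monthly interest)): balance=$102.00 total_interest=$2.00
After 2 (month_end (apply 2% monthly interest)): balance=$104.04 total_interest=$4.04
After 3 (year_end (apply 8% annual interest)): balance=$112.36 total_interest=$12.36
After 4 (month_end (apply 2% monthly interest)): balance=$114.60 total_interest=$14.60

Answer: 114.60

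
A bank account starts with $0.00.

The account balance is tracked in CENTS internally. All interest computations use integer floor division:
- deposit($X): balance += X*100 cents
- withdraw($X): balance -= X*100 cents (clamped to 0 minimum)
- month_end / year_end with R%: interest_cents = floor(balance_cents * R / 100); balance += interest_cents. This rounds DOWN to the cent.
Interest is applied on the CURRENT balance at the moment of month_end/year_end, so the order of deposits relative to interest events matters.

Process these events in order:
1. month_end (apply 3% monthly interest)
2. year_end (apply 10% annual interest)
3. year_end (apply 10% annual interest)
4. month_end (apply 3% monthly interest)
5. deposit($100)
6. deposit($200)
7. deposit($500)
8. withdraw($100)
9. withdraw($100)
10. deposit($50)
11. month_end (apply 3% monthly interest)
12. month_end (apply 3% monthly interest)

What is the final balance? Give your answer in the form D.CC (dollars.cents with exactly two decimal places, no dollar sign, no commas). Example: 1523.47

Answer: 689.58

Derivation:
After 1 (month_end (apply 3% monthly interest)): balance=$0.00 total_interest=$0.00
After 2 (year_end (apply 10% annual interest)): balance=$0.00 total_interest=$0.00
After 3 (year_end (apply 10% annual interest)): balance=$0.00 total_interest=$0.00
After 4 (month_end (apply 3% monthly interest)): balance=$0.00 total_interest=$0.00
After 5 (deposit($100)): balance=$100.00 total_interest=$0.00
After 6 (deposit($200)): balance=$300.00 total_interest=$0.00
After 7 (deposit($500)): balance=$800.00 total_interest=$0.00
After 8 (withdraw($100)): balance=$700.00 total_interest=$0.00
After 9 (withdraw($100)): balance=$600.00 total_interest=$0.00
After 10 (deposit($50)): balance=$650.00 total_interest=$0.00
After 11 (month_end (apply 3% monthly interest)): balance=$669.50 total_interest=$19.50
After 12 (month_end (apply 3% monthly interest)): balance=$689.58 total_interest=$39.58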